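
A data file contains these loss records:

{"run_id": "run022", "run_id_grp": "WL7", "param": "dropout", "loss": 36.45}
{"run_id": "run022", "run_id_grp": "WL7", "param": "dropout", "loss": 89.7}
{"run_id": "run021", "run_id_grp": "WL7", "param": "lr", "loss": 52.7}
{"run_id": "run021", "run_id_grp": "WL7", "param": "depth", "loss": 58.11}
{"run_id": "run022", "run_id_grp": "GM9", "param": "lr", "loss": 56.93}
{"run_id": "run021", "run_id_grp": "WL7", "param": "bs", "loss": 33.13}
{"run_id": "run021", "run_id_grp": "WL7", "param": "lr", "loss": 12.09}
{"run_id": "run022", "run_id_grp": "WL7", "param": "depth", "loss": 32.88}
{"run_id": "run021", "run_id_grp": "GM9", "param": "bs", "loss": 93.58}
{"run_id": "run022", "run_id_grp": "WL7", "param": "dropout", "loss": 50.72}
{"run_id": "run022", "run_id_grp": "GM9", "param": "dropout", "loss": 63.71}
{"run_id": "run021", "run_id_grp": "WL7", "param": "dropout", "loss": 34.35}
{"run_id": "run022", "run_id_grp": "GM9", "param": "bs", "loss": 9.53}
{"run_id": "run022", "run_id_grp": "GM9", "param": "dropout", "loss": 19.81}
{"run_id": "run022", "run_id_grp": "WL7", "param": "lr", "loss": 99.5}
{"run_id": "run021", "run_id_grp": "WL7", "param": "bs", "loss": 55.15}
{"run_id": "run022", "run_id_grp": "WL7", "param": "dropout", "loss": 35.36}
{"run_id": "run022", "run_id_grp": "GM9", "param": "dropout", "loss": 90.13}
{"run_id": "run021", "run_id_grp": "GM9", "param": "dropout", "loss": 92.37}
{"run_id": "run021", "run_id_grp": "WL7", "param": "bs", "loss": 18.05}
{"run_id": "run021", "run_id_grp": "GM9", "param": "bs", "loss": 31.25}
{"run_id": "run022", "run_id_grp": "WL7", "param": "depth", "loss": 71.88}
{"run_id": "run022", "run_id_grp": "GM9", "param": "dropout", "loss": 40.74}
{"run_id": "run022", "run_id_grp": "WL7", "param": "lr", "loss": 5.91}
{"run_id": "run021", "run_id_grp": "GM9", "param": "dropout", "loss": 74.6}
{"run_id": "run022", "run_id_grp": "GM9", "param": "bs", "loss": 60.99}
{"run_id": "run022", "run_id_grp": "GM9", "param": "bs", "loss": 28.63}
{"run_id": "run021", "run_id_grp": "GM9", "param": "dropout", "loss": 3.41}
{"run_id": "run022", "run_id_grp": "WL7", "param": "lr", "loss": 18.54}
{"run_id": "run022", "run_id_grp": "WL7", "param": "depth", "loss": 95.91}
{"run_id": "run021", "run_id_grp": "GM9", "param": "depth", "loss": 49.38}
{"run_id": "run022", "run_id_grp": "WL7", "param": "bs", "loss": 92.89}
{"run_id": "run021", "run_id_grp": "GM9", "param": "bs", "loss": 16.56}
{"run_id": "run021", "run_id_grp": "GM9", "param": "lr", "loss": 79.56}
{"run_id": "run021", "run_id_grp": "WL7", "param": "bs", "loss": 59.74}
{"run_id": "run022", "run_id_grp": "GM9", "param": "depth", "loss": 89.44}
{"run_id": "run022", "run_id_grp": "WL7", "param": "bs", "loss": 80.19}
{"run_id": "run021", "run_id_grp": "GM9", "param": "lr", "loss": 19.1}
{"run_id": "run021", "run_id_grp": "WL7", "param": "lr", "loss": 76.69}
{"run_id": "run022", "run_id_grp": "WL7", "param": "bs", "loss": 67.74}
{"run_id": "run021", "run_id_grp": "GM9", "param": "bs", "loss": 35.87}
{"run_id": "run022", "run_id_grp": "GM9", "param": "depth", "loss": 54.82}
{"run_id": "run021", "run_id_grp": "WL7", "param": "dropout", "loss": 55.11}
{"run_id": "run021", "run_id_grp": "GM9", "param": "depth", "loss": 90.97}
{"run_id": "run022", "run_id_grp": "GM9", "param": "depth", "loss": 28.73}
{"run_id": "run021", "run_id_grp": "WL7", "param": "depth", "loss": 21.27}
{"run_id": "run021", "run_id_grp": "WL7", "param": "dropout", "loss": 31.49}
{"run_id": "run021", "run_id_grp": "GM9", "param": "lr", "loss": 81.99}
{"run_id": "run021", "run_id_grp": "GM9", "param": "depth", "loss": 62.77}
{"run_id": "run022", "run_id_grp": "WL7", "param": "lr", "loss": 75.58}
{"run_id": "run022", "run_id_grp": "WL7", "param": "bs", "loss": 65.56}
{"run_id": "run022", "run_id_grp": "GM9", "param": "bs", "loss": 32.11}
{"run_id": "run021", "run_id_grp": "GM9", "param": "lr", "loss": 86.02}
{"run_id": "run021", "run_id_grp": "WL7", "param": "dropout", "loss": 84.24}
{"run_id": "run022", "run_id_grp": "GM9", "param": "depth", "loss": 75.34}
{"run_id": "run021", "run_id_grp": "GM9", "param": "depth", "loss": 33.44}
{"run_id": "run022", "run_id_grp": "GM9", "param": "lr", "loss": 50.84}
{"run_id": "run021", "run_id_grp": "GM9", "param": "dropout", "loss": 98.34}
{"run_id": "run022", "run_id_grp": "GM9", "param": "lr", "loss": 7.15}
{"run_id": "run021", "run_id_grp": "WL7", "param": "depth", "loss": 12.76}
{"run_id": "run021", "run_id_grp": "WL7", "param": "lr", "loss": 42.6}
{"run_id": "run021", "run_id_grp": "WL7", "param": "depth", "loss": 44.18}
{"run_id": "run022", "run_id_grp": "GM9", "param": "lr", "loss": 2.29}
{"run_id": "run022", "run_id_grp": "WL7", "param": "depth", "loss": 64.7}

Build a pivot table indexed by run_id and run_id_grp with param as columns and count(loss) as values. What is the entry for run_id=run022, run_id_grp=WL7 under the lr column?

4

Rows with run_id=run022, run_id_grp=WL7 and param=lr: loss values are 99.5, 5.91, 18.54, 75.58.
4 rows match — count = 4.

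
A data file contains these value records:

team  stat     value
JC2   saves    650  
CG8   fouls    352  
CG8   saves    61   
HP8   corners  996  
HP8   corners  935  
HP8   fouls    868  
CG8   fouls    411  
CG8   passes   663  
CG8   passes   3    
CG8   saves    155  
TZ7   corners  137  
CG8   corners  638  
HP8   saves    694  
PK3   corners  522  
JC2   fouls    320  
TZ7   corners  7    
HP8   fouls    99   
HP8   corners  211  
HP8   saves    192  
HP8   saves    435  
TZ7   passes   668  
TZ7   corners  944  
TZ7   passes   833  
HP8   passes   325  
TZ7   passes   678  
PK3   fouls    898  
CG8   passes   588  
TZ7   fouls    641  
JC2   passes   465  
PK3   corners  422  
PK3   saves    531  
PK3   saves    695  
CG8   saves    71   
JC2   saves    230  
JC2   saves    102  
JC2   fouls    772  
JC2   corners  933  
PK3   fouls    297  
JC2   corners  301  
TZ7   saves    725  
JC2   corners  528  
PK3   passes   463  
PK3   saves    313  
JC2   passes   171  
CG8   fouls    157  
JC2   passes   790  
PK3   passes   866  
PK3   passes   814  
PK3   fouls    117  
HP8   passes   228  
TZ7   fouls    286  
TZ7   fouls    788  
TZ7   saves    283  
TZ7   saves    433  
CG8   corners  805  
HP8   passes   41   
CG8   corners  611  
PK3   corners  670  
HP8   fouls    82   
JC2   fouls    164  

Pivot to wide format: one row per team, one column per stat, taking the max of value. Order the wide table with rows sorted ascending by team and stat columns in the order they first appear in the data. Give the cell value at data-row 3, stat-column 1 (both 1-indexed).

650

With rows sorted ascending by team, row 3 is team=JC2. stat columns in first-appearance order: saves, fouls, corners, passes; column 1 is saves.
Long rows with team=JC2, stat=saves: max(650, 230, 102) = 650.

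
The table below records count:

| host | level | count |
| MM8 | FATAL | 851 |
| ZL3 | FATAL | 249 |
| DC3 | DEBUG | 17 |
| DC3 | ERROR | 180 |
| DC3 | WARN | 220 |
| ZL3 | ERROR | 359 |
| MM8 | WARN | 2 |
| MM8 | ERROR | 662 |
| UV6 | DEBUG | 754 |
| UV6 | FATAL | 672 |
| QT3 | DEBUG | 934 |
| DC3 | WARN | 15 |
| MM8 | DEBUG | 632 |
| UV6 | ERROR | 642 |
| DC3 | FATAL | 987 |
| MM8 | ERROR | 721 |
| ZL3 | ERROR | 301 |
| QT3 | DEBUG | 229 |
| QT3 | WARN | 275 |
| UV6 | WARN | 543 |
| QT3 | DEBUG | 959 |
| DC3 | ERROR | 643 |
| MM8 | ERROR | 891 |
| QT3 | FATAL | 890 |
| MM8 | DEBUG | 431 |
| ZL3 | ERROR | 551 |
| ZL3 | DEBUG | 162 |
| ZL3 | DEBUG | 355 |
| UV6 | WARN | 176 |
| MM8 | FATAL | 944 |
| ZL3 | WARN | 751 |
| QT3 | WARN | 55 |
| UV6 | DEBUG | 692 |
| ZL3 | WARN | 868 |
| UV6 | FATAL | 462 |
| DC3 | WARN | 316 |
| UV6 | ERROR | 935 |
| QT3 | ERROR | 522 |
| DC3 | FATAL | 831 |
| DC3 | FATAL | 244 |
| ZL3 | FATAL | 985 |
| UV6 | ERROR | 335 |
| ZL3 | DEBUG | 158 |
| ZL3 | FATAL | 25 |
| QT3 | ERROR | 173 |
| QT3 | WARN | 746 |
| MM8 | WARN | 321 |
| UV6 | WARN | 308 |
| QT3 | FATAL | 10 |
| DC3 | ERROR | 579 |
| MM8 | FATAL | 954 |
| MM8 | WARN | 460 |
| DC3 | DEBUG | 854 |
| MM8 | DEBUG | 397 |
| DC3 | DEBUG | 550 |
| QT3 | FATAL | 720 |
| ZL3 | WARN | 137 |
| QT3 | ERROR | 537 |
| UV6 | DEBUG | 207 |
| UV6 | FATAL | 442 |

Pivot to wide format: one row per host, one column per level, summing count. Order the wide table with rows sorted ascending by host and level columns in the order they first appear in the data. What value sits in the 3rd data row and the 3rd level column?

1232

With rows sorted ascending by host, row 3 is host=QT3. level columns in first-appearance order: FATAL, DEBUG, ERROR, WARN; column 3 is ERROR.
Long rows with host=QT3, level=ERROR: 522 + 173 + 537 = 1232.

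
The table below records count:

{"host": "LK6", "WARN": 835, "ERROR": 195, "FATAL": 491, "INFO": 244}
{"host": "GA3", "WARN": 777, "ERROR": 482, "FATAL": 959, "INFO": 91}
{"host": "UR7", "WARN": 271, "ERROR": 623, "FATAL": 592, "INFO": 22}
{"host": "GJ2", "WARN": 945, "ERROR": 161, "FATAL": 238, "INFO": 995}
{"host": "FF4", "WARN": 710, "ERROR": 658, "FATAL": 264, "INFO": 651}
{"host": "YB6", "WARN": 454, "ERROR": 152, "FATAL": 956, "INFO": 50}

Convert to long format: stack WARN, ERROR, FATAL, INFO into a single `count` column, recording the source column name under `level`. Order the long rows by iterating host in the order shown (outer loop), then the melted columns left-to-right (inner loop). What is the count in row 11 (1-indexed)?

24 rows total (6 × 4). Row 11: index ⌊(11-1)/4⌋ = 2 into host → UR7; (11-1) mod 4 = 2 into the melted columns → FATAL.
So row 11 is (UR7, FATAL, 592); count = 592.

592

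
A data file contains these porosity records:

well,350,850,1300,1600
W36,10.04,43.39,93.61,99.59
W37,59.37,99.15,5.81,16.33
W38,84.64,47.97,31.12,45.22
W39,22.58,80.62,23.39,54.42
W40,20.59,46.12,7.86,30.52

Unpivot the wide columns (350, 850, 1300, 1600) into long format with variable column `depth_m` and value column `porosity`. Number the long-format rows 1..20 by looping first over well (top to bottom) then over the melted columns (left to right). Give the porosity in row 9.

84.64

20 rows total (5 × 4). Row 9: index ⌊(9-1)/4⌋ = 2 into well → W38; (9-1) mod 4 = 0 into the melted columns → 350.
So row 9 is (W38, 350, 84.64); porosity = 84.64.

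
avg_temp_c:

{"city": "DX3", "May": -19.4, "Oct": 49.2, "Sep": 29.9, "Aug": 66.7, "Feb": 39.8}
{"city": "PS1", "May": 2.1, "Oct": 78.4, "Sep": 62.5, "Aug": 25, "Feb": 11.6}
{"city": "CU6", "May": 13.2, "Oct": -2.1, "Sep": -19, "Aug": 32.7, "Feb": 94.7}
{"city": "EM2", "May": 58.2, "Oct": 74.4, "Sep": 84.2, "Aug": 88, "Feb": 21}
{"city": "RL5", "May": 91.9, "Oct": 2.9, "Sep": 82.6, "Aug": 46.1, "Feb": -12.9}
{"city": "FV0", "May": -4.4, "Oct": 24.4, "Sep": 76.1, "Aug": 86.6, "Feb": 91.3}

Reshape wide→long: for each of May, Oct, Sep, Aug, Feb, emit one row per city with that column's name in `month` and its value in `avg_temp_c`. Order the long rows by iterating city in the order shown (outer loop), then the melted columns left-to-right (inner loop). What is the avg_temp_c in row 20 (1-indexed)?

30 rows total (6 × 5). Row 20: index ⌊(20-1)/5⌋ = 3 into city → EM2; (20-1) mod 5 = 4 into the melted columns → Feb.
So row 20 is (EM2, Feb, 21); avg_temp_c = 21.

21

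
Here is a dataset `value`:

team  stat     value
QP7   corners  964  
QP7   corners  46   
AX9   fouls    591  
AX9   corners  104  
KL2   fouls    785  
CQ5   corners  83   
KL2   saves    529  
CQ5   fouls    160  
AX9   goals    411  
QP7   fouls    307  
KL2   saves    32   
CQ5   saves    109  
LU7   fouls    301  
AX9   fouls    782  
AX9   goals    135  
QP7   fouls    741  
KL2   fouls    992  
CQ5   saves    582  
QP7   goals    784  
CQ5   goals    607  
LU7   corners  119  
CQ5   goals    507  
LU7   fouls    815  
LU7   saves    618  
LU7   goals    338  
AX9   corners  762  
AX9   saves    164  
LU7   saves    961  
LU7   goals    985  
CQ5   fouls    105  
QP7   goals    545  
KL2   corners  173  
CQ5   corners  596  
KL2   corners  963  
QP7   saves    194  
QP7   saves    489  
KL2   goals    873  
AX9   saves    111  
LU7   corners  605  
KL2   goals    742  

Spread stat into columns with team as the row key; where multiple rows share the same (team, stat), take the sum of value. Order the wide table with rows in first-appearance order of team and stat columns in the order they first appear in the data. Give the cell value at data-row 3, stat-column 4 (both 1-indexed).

1615

With rows in first-appearance order of team, row 3 is team=KL2. stat columns in first-appearance order: corners, fouls, saves, goals; column 4 is goals.
Long rows with team=KL2, stat=goals: 873 + 742 = 1615.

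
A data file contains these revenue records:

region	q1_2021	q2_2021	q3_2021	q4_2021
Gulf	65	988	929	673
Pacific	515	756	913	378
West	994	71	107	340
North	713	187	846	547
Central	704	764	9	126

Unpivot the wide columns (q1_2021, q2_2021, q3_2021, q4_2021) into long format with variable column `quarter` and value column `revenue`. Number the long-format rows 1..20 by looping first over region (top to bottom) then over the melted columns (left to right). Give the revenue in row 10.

20 rows total (5 × 4). Row 10: index ⌊(10-1)/4⌋ = 2 into region → West; (10-1) mod 4 = 1 into the melted columns → q2_2021.
So row 10 is (West, q2_2021, 71); revenue = 71.

71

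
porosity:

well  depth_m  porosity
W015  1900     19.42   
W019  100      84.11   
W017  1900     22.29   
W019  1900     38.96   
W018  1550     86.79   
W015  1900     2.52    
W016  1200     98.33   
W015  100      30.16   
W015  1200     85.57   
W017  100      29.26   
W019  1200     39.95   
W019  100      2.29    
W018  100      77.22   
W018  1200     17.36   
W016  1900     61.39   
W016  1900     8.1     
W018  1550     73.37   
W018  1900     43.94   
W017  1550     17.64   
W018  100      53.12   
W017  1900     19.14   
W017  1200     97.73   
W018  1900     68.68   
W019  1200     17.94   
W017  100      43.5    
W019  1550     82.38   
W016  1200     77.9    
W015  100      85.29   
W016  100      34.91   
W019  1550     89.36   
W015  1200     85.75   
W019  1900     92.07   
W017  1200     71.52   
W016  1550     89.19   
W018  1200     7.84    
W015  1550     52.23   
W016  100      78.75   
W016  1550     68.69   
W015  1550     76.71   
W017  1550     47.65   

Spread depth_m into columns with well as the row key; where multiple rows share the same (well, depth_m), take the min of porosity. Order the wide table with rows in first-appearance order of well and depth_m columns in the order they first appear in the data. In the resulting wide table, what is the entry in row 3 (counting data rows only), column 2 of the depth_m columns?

With rows in first-appearance order of well, row 3 is well=W017. depth_m columns in first-appearance order: 1900, 100, 1550, 1200; column 2 is 100.
Long rows with well=W017, depth_m=100: min(29.26, 43.5) = 29.26.

29.26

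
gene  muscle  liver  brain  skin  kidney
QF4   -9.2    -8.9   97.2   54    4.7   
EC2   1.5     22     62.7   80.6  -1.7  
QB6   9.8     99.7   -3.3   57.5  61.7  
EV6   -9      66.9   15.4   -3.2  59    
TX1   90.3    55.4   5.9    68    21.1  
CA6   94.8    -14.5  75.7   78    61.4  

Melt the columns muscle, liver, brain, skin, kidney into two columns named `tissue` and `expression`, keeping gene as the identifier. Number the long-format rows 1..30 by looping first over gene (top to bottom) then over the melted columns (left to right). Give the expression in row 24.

68

30 rows total (6 × 5). Row 24: index ⌊(24-1)/5⌋ = 4 into gene → TX1; (24-1) mod 5 = 3 into the melted columns → skin.
So row 24 is (TX1, skin, 68); expression = 68.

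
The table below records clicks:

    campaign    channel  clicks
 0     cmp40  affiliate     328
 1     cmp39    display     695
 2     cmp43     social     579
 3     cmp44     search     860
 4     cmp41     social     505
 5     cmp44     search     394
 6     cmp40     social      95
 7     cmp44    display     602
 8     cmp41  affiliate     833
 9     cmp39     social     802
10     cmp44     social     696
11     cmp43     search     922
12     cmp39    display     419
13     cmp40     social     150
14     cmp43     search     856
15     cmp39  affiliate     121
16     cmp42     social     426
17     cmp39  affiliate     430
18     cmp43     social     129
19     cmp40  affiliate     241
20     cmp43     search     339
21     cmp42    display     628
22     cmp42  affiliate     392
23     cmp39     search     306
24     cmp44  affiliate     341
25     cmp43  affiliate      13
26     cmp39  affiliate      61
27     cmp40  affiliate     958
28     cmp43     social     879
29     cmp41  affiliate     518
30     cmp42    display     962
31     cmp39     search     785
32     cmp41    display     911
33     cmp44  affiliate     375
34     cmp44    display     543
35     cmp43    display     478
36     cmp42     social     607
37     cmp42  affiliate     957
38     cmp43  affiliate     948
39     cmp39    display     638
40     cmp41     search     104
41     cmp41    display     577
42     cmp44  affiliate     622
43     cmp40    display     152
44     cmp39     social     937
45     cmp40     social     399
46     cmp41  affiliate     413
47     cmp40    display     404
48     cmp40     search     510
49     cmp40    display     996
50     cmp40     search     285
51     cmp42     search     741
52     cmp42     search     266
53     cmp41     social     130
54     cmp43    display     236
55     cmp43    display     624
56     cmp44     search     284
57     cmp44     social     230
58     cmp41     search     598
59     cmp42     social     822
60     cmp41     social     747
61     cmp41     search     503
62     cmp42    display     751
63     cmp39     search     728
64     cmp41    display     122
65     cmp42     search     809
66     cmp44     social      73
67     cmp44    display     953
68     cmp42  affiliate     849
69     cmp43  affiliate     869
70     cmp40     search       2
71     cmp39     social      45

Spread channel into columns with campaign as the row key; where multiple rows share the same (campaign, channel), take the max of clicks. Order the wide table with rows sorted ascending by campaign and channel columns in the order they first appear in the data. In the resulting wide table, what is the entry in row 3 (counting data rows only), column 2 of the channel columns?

911

With rows sorted ascending by campaign, row 3 is campaign=cmp41. channel columns in first-appearance order: affiliate, display, social, search; column 2 is display.
Long rows with campaign=cmp41, channel=display: max(911, 577, 122) = 911.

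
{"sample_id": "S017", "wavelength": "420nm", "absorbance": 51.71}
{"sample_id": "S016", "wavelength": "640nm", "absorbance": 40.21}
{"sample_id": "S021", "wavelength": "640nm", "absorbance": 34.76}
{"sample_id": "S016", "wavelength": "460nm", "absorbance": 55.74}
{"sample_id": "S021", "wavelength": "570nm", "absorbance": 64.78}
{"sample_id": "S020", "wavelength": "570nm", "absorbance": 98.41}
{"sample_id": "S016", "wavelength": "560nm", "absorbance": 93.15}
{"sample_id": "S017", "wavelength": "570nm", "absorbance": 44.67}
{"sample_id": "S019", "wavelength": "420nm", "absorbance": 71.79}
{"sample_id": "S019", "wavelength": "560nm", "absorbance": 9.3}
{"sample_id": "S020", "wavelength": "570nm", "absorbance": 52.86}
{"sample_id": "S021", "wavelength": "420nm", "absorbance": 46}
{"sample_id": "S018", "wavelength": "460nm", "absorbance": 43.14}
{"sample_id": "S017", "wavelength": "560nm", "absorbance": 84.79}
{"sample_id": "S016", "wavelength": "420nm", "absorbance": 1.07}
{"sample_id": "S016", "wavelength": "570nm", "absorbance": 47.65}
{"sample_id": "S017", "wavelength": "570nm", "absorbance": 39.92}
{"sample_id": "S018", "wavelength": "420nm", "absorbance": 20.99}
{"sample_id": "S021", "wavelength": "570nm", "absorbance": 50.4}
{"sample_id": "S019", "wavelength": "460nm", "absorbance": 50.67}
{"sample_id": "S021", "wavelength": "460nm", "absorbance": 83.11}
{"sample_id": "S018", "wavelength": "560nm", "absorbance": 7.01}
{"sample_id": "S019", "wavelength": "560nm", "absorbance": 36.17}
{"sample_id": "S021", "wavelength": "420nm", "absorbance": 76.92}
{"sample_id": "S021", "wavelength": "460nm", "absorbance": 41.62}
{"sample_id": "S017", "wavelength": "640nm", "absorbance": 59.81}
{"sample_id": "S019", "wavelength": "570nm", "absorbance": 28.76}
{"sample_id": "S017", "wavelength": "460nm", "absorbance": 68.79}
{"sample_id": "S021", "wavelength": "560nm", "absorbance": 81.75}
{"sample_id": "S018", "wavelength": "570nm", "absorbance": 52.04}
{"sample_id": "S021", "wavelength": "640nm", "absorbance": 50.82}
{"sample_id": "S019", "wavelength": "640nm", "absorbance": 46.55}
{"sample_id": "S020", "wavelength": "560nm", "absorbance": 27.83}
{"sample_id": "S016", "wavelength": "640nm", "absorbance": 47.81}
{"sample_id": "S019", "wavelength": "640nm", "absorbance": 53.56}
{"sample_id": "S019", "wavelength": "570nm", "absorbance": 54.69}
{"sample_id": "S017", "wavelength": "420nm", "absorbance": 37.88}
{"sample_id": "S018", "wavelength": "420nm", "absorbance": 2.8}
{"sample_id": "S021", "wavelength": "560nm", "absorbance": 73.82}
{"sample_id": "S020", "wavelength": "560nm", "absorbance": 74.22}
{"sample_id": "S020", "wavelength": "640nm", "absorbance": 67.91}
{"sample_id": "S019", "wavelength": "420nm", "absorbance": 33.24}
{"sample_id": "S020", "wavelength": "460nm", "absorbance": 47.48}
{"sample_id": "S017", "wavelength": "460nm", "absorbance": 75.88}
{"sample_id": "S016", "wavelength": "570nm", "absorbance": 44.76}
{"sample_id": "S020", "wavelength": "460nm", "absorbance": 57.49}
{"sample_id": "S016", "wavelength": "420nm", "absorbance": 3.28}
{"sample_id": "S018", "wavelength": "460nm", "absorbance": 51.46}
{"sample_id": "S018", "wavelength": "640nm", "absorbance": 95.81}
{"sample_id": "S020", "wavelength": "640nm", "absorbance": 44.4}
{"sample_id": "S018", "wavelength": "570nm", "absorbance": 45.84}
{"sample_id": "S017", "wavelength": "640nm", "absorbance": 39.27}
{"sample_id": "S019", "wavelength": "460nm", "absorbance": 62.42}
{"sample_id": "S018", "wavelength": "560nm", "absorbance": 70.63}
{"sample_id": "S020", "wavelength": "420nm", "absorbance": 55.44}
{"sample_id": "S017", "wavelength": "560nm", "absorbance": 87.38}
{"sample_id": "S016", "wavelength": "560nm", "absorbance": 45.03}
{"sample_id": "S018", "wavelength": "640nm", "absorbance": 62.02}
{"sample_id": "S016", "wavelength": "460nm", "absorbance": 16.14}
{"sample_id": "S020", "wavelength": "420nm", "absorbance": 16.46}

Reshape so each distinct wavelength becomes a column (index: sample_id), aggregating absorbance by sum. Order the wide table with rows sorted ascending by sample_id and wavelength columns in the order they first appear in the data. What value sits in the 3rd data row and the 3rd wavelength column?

With rows sorted ascending by sample_id, row 3 is sample_id=S018. wavelength columns in first-appearance order: 420nm, 640nm, 460nm, 570nm, 560nm; column 3 is 460nm.
Long rows with sample_id=S018, wavelength=460nm: 43.14 + 51.46 = 94.60.

94.60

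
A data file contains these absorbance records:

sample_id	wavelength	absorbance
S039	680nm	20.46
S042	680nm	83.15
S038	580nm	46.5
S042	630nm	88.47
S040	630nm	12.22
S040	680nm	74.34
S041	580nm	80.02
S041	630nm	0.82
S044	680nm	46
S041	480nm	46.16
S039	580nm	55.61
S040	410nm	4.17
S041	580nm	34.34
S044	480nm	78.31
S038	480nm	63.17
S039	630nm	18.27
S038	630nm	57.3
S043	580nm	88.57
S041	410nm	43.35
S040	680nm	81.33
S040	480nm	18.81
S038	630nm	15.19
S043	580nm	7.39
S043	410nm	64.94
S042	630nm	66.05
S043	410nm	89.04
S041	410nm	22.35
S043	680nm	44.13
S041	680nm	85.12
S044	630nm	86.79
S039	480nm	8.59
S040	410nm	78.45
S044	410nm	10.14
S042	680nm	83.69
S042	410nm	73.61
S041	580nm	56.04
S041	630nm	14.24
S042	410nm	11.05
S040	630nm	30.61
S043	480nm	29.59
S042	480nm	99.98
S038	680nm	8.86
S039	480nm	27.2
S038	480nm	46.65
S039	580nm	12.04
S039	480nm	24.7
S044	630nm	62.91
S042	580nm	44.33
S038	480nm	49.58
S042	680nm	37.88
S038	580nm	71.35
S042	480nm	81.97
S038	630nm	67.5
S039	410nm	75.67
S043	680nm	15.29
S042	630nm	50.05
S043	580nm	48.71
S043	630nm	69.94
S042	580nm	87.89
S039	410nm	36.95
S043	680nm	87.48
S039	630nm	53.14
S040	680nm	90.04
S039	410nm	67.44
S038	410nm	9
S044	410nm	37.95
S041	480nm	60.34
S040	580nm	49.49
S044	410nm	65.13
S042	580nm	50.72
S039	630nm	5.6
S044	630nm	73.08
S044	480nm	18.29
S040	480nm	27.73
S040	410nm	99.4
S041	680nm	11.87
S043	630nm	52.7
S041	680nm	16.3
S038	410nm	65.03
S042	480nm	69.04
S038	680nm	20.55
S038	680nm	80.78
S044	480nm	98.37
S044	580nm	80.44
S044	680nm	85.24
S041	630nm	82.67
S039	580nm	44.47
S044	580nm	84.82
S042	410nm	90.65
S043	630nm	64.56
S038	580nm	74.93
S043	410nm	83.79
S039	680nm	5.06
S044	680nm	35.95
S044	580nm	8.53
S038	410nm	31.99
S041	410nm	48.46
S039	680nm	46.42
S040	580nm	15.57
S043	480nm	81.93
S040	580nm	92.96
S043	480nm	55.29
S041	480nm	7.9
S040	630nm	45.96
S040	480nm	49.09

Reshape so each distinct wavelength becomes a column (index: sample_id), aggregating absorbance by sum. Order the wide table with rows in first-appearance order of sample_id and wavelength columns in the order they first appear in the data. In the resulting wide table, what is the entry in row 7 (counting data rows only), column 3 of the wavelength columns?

With rows in first-appearance order of sample_id, row 7 is sample_id=S043. wavelength columns in first-appearance order: 680nm, 580nm, 630nm, 480nm, 410nm; column 3 is 630nm.
Long rows with sample_id=S043, wavelength=630nm: 69.94 + 52.7 + 64.56 = 187.20.

187.20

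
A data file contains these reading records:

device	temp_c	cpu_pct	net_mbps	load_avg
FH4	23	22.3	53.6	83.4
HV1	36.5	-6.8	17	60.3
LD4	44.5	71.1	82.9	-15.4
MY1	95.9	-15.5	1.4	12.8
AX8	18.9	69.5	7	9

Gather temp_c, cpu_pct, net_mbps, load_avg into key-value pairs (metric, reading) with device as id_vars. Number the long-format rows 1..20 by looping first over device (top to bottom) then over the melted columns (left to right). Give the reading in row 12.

-15.4

20 rows total (5 × 4). Row 12: index ⌊(12-1)/4⌋ = 2 into device → LD4; (12-1) mod 4 = 3 into the melted columns → load_avg.
So row 12 is (LD4, load_avg, -15.4); reading = -15.4.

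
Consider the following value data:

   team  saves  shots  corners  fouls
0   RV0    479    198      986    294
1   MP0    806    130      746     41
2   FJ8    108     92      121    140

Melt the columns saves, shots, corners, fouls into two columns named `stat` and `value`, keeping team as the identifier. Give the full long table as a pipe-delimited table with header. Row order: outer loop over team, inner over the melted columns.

Each (team, column) pair becomes one row: 3 × 4 = 12 rows.
For example, (RV0, saves) → value=479.

| team | stat | value |
| RV0 | saves | 479 |
| RV0 | shots | 198 |
| RV0 | corners | 986 |
| RV0 | fouls | 294 |
| MP0 | saves | 806 |
| MP0 | shots | 130 |
| MP0 | corners | 746 |
| MP0 | fouls | 41 |
| FJ8 | saves | 108 |
| FJ8 | shots | 92 |
| FJ8 | corners | 121 |
| FJ8 | fouls | 140 |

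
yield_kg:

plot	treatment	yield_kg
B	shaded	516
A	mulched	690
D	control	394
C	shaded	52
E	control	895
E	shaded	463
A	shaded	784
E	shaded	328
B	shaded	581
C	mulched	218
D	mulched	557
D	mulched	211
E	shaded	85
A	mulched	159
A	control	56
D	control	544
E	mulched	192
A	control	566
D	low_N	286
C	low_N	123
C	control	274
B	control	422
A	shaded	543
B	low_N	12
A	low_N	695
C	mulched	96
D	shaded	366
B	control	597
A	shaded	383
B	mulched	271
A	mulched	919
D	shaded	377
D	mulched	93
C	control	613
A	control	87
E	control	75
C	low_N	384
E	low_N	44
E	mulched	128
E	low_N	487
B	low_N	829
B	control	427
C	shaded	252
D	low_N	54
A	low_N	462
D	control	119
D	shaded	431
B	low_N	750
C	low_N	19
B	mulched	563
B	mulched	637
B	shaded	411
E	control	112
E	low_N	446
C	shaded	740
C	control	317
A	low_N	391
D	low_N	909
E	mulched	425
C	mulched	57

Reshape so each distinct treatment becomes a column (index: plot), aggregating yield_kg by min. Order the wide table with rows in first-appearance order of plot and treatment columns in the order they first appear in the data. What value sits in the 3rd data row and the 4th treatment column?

With rows in first-appearance order of plot, row 3 is plot=D. treatment columns in first-appearance order: shaded, mulched, control, low_N; column 4 is low_N.
Long rows with plot=D, treatment=low_N: min(286, 54, 909) = 54.

54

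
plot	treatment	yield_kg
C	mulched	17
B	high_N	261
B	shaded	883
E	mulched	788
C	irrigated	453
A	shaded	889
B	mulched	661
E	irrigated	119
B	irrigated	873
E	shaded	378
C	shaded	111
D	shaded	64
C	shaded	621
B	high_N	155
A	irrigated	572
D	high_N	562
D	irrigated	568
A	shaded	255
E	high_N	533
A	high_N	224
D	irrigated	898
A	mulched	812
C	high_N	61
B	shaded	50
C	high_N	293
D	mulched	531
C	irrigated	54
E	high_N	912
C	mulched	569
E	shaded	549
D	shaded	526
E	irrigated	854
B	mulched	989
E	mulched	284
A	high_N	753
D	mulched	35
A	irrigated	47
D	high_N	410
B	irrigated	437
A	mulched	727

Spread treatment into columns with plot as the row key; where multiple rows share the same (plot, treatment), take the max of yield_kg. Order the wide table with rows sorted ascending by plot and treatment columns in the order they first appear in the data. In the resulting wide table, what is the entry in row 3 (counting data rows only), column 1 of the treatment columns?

569

With rows sorted ascending by plot, row 3 is plot=C. treatment columns in first-appearance order: mulched, high_N, shaded, irrigated; column 1 is mulched.
Long rows with plot=C, treatment=mulched: max(17, 569) = 569.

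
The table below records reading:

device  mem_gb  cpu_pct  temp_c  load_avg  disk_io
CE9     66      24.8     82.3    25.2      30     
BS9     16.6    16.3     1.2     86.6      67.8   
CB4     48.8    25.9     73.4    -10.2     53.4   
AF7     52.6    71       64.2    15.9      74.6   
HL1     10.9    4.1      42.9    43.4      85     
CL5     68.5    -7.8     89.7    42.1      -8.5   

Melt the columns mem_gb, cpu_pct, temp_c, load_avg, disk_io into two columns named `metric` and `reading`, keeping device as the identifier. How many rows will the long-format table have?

6 device values × 5 melted columns = 30 rows.

30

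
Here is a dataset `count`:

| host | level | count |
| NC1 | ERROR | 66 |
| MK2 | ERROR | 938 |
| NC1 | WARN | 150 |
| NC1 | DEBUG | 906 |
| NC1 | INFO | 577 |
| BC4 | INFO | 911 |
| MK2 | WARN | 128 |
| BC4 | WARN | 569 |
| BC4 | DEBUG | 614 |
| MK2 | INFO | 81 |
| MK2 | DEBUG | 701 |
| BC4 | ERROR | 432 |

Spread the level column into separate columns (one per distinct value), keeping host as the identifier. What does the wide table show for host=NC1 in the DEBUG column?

Wide layout: rows indexed by host, columns are the 4 distinct level values (ERROR, WARN, DEBUG, INFO).
Cell (host=NC1, level=DEBUG) draws from the long row where host=NC1 and level=DEBUG, which has count=906.

906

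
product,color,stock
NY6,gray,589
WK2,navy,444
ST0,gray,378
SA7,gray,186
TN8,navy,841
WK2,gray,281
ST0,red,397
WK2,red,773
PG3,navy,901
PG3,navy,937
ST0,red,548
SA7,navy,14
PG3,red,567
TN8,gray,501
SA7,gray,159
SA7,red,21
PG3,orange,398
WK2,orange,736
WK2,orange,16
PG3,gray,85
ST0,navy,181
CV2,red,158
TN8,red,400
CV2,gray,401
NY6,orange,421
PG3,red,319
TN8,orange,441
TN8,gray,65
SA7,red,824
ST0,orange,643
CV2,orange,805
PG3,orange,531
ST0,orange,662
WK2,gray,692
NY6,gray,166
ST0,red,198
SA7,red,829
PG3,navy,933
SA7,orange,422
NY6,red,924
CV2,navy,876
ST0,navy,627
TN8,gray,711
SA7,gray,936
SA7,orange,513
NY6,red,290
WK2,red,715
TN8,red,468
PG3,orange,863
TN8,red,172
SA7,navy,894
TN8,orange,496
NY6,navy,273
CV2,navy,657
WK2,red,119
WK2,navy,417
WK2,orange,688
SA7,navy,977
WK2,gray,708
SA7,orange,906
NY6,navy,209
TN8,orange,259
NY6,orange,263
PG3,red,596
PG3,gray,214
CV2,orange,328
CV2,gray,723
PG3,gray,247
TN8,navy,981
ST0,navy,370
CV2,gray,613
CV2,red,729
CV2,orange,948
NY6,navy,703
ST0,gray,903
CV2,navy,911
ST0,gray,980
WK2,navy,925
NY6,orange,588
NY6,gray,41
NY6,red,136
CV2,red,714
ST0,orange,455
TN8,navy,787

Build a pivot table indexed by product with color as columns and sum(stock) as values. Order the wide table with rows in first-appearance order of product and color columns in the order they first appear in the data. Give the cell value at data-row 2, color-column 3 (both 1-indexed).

With rows in first-appearance order of product, row 2 is product=WK2. color columns in first-appearance order: gray, navy, red, orange; column 3 is red.
Long rows with product=WK2, color=red: 773 + 715 + 119 = 1607.

1607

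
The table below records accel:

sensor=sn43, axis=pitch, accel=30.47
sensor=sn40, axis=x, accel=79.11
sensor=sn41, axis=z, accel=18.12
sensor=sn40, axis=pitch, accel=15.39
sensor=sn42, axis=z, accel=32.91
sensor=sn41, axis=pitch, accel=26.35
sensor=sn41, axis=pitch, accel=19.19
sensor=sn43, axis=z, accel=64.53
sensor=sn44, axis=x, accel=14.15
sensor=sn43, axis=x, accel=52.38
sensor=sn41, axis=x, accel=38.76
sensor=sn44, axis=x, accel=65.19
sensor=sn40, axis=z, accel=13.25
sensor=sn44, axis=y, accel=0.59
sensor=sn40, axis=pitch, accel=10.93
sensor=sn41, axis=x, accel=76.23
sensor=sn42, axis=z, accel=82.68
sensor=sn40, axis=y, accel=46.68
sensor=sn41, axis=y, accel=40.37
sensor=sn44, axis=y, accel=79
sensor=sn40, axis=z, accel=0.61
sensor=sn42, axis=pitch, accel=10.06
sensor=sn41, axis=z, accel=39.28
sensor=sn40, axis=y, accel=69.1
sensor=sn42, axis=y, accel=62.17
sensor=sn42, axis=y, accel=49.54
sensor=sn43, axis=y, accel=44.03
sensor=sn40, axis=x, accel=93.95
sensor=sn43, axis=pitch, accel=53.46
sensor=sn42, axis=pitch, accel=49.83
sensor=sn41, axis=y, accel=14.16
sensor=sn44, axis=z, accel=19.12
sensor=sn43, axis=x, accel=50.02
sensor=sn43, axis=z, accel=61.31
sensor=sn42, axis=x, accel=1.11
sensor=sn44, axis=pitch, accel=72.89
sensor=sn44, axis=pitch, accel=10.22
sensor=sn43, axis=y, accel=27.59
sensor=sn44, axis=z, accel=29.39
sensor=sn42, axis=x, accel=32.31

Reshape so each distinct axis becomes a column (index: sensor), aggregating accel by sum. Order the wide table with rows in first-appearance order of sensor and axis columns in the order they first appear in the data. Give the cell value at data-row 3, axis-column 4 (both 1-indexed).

54.53

With rows in first-appearance order of sensor, row 3 is sensor=sn41. axis columns in first-appearance order: pitch, x, z, y; column 4 is y.
Long rows with sensor=sn41, axis=y: 40.37 + 14.16 = 54.53.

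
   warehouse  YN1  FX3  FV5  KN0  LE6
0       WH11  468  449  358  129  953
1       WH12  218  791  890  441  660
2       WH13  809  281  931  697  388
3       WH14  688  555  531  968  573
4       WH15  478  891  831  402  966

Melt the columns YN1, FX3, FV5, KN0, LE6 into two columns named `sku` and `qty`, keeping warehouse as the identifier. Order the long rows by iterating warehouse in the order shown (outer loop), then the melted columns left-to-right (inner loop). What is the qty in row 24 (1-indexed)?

25 rows total (5 × 5). Row 24: index ⌊(24-1)/5⌋ = 4 into warehouse → WH15; (24-1) mod 5 = 3 into the melted columns → KN0.
So row 24 is (WH15, KN0, 402); qty = 402.

402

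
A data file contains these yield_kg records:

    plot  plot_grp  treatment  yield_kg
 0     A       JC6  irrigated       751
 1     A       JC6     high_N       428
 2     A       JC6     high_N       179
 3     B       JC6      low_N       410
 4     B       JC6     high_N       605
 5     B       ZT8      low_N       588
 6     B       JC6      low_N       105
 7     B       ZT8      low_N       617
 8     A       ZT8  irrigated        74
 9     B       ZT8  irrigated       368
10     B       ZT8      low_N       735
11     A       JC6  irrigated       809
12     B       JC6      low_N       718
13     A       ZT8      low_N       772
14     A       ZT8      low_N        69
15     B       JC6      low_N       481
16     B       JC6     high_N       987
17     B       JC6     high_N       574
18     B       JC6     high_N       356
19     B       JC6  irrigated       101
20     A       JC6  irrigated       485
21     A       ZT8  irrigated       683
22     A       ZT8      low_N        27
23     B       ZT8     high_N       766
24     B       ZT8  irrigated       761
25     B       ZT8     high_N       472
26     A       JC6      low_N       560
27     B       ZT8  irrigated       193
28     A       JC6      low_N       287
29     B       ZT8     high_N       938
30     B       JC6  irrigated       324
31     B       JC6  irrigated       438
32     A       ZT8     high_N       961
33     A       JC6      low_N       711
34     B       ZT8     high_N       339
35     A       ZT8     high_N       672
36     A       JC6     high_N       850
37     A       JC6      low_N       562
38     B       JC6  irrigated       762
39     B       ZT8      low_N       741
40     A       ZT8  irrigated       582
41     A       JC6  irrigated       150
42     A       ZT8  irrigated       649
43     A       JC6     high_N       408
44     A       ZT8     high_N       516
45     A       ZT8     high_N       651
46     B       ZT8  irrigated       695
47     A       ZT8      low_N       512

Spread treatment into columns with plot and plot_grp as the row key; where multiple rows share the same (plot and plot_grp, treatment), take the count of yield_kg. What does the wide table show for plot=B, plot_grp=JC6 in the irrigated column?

Rows with plot=B, plot_grp=JC6 and treatment=irrigated: yield_kg values are 101, 324, 438, 762.
4 rows match — count = 4.

4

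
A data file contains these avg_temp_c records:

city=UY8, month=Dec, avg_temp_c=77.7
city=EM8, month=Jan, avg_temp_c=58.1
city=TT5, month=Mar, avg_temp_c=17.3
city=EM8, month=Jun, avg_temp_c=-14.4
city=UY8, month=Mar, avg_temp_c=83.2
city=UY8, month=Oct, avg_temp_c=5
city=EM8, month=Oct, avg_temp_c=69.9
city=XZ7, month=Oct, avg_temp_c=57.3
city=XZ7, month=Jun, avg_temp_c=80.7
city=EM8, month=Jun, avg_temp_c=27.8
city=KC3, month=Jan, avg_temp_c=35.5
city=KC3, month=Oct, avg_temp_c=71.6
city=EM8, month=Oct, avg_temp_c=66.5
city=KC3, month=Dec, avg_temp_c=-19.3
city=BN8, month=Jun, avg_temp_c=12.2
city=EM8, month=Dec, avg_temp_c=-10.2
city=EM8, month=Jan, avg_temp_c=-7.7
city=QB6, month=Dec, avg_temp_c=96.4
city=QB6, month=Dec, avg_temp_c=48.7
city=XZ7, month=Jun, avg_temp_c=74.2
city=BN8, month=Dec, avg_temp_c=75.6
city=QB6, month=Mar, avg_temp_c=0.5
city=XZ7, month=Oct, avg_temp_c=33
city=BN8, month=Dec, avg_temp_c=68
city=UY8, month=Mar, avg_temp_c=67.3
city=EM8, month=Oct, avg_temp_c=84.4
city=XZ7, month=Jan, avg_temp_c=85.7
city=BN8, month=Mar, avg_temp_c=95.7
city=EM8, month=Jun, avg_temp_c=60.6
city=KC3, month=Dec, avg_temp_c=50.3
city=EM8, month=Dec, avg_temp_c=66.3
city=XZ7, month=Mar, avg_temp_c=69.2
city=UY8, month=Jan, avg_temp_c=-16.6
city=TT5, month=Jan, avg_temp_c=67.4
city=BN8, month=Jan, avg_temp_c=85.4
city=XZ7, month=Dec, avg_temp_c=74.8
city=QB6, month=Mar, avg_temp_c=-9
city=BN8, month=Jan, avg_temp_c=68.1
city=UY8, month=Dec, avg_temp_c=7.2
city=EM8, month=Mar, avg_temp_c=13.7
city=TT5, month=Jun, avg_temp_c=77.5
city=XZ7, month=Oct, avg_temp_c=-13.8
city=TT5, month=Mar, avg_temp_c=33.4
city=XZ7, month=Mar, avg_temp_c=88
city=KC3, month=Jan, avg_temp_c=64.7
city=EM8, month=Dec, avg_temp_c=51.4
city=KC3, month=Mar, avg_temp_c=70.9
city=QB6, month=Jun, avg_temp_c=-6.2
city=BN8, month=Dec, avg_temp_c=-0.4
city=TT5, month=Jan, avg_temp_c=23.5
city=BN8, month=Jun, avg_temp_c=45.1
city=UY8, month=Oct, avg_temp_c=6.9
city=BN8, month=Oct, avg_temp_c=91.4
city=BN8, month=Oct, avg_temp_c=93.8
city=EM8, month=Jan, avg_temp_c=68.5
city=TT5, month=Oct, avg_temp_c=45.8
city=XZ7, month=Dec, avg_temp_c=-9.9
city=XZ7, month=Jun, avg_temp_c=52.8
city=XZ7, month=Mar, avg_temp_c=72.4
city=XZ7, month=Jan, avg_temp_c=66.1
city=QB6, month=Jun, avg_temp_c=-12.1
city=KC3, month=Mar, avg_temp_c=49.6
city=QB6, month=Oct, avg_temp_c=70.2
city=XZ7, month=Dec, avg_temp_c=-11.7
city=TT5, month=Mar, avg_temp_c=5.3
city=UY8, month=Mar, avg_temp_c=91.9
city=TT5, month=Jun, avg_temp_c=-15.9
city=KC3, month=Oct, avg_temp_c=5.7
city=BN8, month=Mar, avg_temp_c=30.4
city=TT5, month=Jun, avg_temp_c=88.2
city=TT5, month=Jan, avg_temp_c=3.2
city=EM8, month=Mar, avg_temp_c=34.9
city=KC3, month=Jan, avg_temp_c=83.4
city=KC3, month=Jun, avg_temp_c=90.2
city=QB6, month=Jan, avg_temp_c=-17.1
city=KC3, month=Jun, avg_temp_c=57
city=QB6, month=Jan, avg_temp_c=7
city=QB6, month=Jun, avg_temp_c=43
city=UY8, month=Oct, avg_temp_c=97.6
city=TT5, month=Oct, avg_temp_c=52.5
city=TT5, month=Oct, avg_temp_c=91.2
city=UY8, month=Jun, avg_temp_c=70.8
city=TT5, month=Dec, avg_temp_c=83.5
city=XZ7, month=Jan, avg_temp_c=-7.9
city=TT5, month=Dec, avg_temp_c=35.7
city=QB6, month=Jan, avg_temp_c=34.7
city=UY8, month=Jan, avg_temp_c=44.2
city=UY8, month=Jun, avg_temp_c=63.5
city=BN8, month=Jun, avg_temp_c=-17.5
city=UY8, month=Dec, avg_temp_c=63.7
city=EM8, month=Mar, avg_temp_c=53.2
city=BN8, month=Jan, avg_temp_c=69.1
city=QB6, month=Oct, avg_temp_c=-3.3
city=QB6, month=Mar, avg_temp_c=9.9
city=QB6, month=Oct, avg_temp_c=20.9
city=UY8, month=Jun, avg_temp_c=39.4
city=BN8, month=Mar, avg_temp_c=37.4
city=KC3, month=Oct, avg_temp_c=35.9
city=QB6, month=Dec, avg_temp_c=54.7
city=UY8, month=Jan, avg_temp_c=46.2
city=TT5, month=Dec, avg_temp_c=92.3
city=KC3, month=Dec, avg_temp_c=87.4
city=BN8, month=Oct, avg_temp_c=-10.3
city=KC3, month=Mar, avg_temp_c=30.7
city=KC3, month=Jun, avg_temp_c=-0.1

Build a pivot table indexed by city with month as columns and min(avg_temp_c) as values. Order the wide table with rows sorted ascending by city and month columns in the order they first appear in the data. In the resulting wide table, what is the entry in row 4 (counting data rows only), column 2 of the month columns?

-17.1

With rows sorted ascending by city, row 4 is city=QB6. month columns in first-appearance order: Dec, Jan, Mar, Jun, Oct; column 2 is Jan.
Long rows with city=QB6, month=Jan: min(-17.1, 7, 34.7) = -17.1.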